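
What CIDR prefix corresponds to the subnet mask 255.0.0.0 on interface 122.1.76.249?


Binary: 11111111.00000000.00000000.00000000
Count leading 1s
Prefix: /8


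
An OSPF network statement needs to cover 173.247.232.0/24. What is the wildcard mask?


Subnet mask: 255.255.255.0
Wildcard = 255.255.255.255 - subnet mask
255 - 255 = 0
255 - 255 = 0
255 - 255 = 0
255 - 0 = 255
Wildcard: 0.0.0.255


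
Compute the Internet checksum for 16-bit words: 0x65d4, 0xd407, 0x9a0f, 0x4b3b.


Sum all words (with carry folding):
+ 0x65d4 = 0x65d4
+ 0xd407 = 0x39dc
+ 0x9a0f = 0xd3eb
+ 0x4b3b = 0x1f27
One's complement: ~0x1f27
Checksum = 0xe0d8


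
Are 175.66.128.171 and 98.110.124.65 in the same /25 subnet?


Mask: 255.255.255.128
175.66.128.171 AND mask = 175.66.128.128
98.110.124.65 AND mask = 98.110.124.0
No, different subnets (175.66.128.128 vs 98.110.124.0)


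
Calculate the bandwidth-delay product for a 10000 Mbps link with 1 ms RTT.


BDP = bandwidth * RTT
= 10000 Mbps * 1 ms
= 10000 * 1e6 * 1 / 1000 bits
= 10000000 bits
= 1250000 bytes
= 1220.7031 KB
BDP = 10000000 bits (1250000 bytes)


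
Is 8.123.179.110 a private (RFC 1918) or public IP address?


RFC 1918 private ranges:
  10.0.0.0/8 (10.0.0.0 - 10.255.255.255)
  172.16.0.0/12 (172.16.0.0 - 172.31.255.255)
  192.168.0.0/16 (192.168.0.0 - 192.168.255.255)
Public (not in any RFC 1918 range)


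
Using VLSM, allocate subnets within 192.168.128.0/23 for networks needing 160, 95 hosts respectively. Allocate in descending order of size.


160 hosts -> /24 (254 usable): 192.168.128.0/24
95 hosts -> /25 (126 usable): 192.168.129.0/25
Allocation: 192.168.128.0/24 (160 hosts, 254 usable); 192.168.129.0/25 (95 hosts, 126 usable)


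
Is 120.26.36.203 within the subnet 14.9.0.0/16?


Subnet network: 14.9.0.0
Test IP AND mask: 120.26.0.0
No, 120.26.36.203 is not in 14.9.0.0/16


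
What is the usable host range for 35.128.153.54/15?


Network: 35.128.0.0
Broadcast: 35.129.255.255
First usable = network + 1
Last usable = broadcast - 1
Range: 35.128.0.1 to 35.129.255.254


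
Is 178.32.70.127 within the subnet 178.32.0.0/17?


Subnet network: 178.32.0.0
Test IP AND mask: 178.32.0.0
Yes, 178.32.70.127 is in 178.32.0.0/17


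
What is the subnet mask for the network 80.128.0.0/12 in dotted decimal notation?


/12 means 12 network bits, 20 host bits
Binary: 11111111111100000000000000000000
Mask: 255.240.0.0


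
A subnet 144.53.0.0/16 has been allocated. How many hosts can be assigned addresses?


Host bits = 32 - 16 = 16
Total addresses = 2^16 = 65536
Usable = total - 2 (network and broadcast)
Usable hosts: 65534


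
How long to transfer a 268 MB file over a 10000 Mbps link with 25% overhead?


Effective throughput = 10000 * (1 - 25/100) = 7500 Mbps
File size in Mb = 268 * 8 = 2144 Mb
Time = 2144 / 7500
Time = 0.2859 seconds


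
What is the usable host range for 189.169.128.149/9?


Network: 189.128.0.0
Broadcast: 189.255.255.255
First usable = network + 1
Last usable = broadcast - 1
Range: 189.128.0.1 to 189.255.255.254


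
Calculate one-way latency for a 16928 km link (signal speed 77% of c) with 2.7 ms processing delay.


Speed = 0.77 * 3e5 km/s = 231000 km/s
Propagation delay = 16928 / 231000 = 0.0733 s = 73.2814 ms
Processing delay = 2.7 ms
Total one-way latency = 75.9814 ms


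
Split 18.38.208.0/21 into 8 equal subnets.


New prefix = 21 + 3 = 24
Each subnet has 256 addresses
  18.38.208.0/24
  18.38.209.0/24
  18.38.210.0/24
  18.38.211.0/24
  18.38.212.0/24
  18.38.213.0/24
  18.38.214.0/24
  18.38.215.0/24
Subnets: 18.38.208.0/24, 18.38.209.0/24, 18.38.210.0/24, 18.38.211.0/24, 18.38.212.0/24, 18.38.213.0/24, 18.38.214.0/24, 18.38.215.0/24


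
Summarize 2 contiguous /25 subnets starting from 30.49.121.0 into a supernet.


Original prefix: /25
Number of subnets: 2 = 2^1
New prefix = 25 - 1 = 24
Supernet: 30.49.121.0/24


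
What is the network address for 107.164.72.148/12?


IP:   01101011.10100100.01001000.10010100
Mask: 11111111.11110000.00000000.00000000
AND operation:
Net:  01101011.10100000.00000000.00000000
Network: 107.160.0.0/12


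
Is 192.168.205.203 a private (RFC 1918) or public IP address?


RFC 1918 private ranges:
  10.0.0.0/8 (10.0.0.0 - 10.255.255.255)
  172.16.0.0/12 (172.16.0.0 - 172.31.255.255)
  192.168.0.0/16 (192.168.0.0 - 192.168.255.255)
Private (in 192.168.0.0/16)


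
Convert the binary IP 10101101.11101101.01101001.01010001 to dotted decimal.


10101101 = 173
11101101 = 237
01101001 = 105
01010001 = 81
IP: 173.237.105.81


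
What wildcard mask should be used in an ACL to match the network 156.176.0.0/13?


Subnet mask: 255.248.0.0
Wildcard = 255.255.255.255 - subnet mask
255 - 255 = 0
255 - 248 = 7
255 - 0 = 255
255 - 0 = 255
Wildcard: 0.7.255.255


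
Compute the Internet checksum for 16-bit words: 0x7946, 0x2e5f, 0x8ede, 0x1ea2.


Sum all words (with carry folding):
+ 0x7946 = 0x7946
+ 0x2e5f = 0xa7a5
+ 0x8ede = 0x3684
+ 0x1ea2 = 0x5526
One's complement: ~0x5526
Checksum = 0xaad9


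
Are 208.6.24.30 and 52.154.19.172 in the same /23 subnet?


Mask: 255.255.254.0
208.6.24.30 AND mask = 208.6.24.0
52.154.19.172 AND mask = 52.154.18.0
No, different subnets (208.6.24.0 vs 52.154.18.0)


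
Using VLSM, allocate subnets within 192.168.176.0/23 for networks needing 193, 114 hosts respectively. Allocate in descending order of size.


193 hosts -> /24 (254 usable): 192.168.176.0/24
114 hosts -> /25 (126 usable): 192.168.177.0/25
Allocation: 192.168.176.0/24 (193 hosts, 254 usable); 192.168.177.0/25 (114 hosts, 126 usable)


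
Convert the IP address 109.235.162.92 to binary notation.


109 = 01101101
235 = 11101011
162 = 10100010
92 = 01011100
Binary: 01101101.11101011.10100010.01011100


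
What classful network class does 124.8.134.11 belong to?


First octet: 124
Binary: 01111100
0xxxxxxx -> Class A (1-126)
Class A, default mask 255.0.0.0 (/8)


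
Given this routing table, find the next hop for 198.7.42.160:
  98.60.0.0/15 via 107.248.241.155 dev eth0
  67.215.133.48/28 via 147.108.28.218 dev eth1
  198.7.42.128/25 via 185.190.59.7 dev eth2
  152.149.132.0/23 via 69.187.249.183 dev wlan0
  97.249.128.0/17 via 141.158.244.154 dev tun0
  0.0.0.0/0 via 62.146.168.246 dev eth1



Longest prefix match for 198.7.42.160:
  /15 98.60.0.0: no
  /28 67.215.133.48: no
  /25 198.7.42.128: MATCH
  /23 152.149.132.0: no
  /17 97.249.128.0: no
  /0 0.0.0.0: MATCH
Selected: next-hop 185.190.59.7 via eth2 (matched /25)


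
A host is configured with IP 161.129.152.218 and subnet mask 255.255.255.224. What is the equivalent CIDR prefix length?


Binary: 11111111.11111111.11111111.11100000
Count leading 1s
Prefix: /27


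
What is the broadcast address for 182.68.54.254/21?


Network: 182.68.48.0/21
Host bits = 11
Set all host bits to 1:
Broadcast: 182.68.55.255


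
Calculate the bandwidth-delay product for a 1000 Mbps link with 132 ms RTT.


BDP = bandwidth * RTT
= 1000 Mbps * 132 ms
= 1000 * 1e6 * 132 / 1000 bits
= 132000000 bits
= 16500000 bytes
= 16113.2812 KB
BDP = 132000000 bits (16500000 bytes)


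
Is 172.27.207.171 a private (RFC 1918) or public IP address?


RFC 1918 private ranges:
  10.0.0.0/8 (10.0.0.0 - 10.255.255.255)
  172.16.0.0/12 (172.16.0.0 - 172.31.255.255)
  192.168.0.0/16 (192.168.0.0 - 192.168.255.255)
Private (in 172.16.0.0/12)


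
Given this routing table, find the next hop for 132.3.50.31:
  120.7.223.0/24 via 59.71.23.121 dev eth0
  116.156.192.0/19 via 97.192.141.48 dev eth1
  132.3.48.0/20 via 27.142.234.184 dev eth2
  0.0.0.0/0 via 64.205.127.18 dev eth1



Longest prefix match for 132.3.50.31:
  /24 120.7.223.0: no
  /19 116.156.192.0: no
  /20 132.3.48.0: MATCH
  /0 0.0.0.0: MATCH
Selected: next-hop 27.142.234.184 via eth2 (matched /20)


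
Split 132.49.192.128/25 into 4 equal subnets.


New prefix = 25 + 2 = 27
Each subnet has 32 addresses
  132.49.192.128/27
  132.49.192.160/27
  132.49.192.192/27
  132.49.192.224/27
Subnets: 132.49.192.128/27, 132.49.192.160/27, 132.49.192.192/27, 132.49.192.224/27


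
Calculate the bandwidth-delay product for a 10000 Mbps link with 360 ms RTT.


BDP = bandwidth * RTT
= 10000 Mbps * 360 ms
= 10000 * 1e6 * 360 / 1000 bits
= 3600000000 bits
= 450000000 bytes
= 439453.125 KB
BDP = 3600000000 bits (450000000 bytes)


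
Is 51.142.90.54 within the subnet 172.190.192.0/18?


Subnet network: 172.190.192.0
Test IP AND mask: 51.142.64.0
No, 51.142.90.54 is not in 172.190.192.0/18


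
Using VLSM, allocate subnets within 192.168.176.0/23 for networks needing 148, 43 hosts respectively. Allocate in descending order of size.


148 hosts -> /24 (254 usable): 192.168.176.0/24
43 hosts -> /26 (62 usable): 192.168.177.0/26
Allocation: 192.168.176.0/24 (148 hosts, 254 usable); 192.168.177.0/26 (43 hosts, 62 usable)


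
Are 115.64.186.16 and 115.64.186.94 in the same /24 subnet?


Mask: 255.255.255.0
115.64.186.16 AND mask = 115.64.186.0
115.64.186.94 AND mask = 115.64.186.0
Yes, same subnet (115.64.186.0)


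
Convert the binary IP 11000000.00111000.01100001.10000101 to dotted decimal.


11000000 = 192
00111000 = 56
01100001 = 97
10000101 = 133
IP: 192.56.97.133


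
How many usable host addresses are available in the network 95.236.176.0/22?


Host bits = 32 - 22 = 10
Total addresses = 2^10 = 1024
Usable = total - 2 (network and broadcast)
Usable hosts: 1022


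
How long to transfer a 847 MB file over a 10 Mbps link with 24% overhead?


Effective throughput = 10 * (1 - 24/100) = 7.6 Mbps
File size in Mb = 847 * 8 = 6776 Mb
Time = 6776 / 7.6
Time = 891.5789 seconds


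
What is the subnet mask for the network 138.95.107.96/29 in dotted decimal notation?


/29 means 29 network bits, 3 host bits
Binary: 11111111111111111111111111111000
Mask: 255.255.255.248


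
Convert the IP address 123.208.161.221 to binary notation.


123 = 01111011
208 = 11010000
161 = 10100001
221 = 11011101
Binary: 01111011.11010000.10100001.11011101


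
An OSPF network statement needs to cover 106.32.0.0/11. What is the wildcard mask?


Subnet mask: 255.224.0.0
Wildcard = 255.255.255.255 - subnet mask
255 - 255 = 0
255 - 224 = 31
255 - 0 = 255
255 - 0 = 255
Wildcard: 0.31.255.255


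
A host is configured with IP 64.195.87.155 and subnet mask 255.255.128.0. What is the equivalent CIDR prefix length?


Binary: 11111111.11111111.10000000.00000000
Count leading 1s
Prefix: /17


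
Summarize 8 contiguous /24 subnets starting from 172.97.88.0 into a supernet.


Original prefix: /24
Number of subnets: 8 = 2^3
New prefix = 24 - 3 = 21
Supernet: 172.97.88.0/21


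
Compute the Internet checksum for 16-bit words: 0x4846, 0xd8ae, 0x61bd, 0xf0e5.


Sum all words (with carry folding):
+ 0x4846 = 0x4846
+ 0xd8ae = 0x20f5
+ 0x61bd = 0x82b2
+ 0xf0e5 = 0x7398
One's complement: ~0x7398
Checksum = 0x8c67


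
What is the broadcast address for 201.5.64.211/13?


Network: 201.0.0.0/13
Host bits = 19
Set all host bits to 1:
Broadcast: 201.7.255.255


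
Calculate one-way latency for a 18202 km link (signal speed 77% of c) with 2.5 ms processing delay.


Speed = 0.77 * 3e5 km/s = 231000 km/s
Propagation delay = 18202 / 231000 = 0.0788 s = 78.7965 ms
Processing delay = 2.5 ms
Total one-way latency = 81.2965 ms


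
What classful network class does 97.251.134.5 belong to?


First octet: 97
Binary: 01100001
0xxxxxxx -> Class A (1-126)
Class A, default mask 255.0.0.0 (/8)


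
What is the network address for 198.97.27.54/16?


IP:   11000110.01100001.00011011.00110110
Mask: 11111111.11111111.00000000.00000000
AND operation:
Net:  11000110.01100001.00000000.00000000
Network: 198.97.0.0/16


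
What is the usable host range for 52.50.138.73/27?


Network: 52.50.138.64
Broadcast: 52.50.138.95
First usable = network + 1
Last usable = broadcast - 1
Range: 52.50.138.65 to 52.50.138.94


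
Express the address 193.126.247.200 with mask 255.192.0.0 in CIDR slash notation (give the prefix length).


Binary: 11111111.11000000.00000000.00000000
Count leading 1s
Prefix: /10


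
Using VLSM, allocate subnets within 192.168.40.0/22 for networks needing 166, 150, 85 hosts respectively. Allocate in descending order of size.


166 hosts -> /24 (254 usable): 192.168.40.0/24
150 hosts -> /24 (254 usable): 192.168.41.0/24
85 hosts -> /25 (126 usable): 192.168.42.0/25
Allocation: 192.168.40.0/24 (166 hosts, 254 usable); 192.168.41.0/24 (150 hosts, 254 usable); 192.168.42.0/25 (85 hosts, 126 usable)


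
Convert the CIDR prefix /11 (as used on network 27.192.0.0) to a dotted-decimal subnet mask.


/11 means 11 network bits, 21 host bits
Binary: 11111111111000000000000000000000
Mask: 255.224.0.0


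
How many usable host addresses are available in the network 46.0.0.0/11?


Host bits = 32 - 11 = 21
Total addresses = 2^21 = 2097152
Usable = total - 2 (network and broadcast)
Usable hosts: 2097150


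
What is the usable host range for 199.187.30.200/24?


Network: 199.187.30.0
Broadcast: 199.187.30.255
First usable = network + 1
Last usable = broadcast - 1
Range: 199.187.30.1 to 199.187.30.254


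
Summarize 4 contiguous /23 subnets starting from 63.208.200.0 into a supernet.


Original prefix: /23
Number of subnets: 4 = 2^2
New prefix = 23 - 2 = 21
Supernet: 63.208.200.0/21


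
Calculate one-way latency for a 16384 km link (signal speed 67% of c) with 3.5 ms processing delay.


Speed = 0.67 * 3e5 km/s = 201000 km/s
Propagation delay = 16384 / 201000 = 0.0815 s = 81.5124 ms
Processing delay = 3.5 ms
Total one-way latency = 85.0124 ms


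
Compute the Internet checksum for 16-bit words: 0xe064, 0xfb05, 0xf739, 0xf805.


Sum all words (with carry folding):
+ 0xe064 = 0xe064
+ 0xfb05 = 0xdb6a
+ 0xf739 = 0xd2a4
+ 0xf805 = 0xcaaa
One's complement: ~0xcaaa
Checksum = 0x3555


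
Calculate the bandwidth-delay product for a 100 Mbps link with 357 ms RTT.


BDP = bandwidth * RTT
= 100 Mbps * 357 ms
= 100 * 1e6 * 357 / 1000 bits
= 35700000 bits
= 4462500 bytes
= 4357.9102 KB
BDP = 35700000 bits (4462500 bytes)


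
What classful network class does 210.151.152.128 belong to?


First octet: 210
Binary: 11010010
110xxxxx -> Class C (192-223)
Class C, default mask 255.255.255.0 (/24)


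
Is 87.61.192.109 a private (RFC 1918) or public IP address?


RFC 1918 private ranges:
  10.0.0.0/8 (10.0.0.0 - 10.255.255.255)
  172.16.0.0/12 (172.16.0.0 - 172.31.255.255)
  192.168.0.0/16 (192.168.0.0 - 192.168.255.255)
Public (not in any RFC 1918 range)


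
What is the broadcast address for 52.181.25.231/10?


Network: 52.128.0.0/10
Host bits = 22
Set all host bits to 1:
Broadcast: 52.191.255.255


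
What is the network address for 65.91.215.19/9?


IP:   01000001.01011011.11010111.00010011
Mask: 11111111.10000000.00000000.00000000
AND operation:
Net:  01000001.00000000.00000000.00000000
Network: 65.0.0.0/9


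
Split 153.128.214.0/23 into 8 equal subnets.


New prefix = 23 + 3 = 26
Each subnet has 64 addresses
  153.128.214.0/26
  153.128.214.64/26
  153.128.214.128/26
  153.128.214.192/26
  153.128.215.0/26
  153.128.215.64/26
  153.128.215.128/26
  153.128.215.192/26
Subnets: 153.128.214.0/26, 153.128.214.64/26, 153.128.214.128/26, 153.128.214.192/26, 153.128.215.0/26, 153.128.215.64/26, 153.128.215.128/26, 153.128.215.192/26


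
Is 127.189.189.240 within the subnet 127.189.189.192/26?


Subnet network: 127.189.189.192
Test IP AND mask: 127.189.189.192
Yes, 127.189.189.240 is in 127.189.189.192/26


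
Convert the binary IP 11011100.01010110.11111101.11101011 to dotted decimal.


11011100 = 220
01010110 = 86
11111101 = 253
11101011 = 235
IP: 220.86.253.235


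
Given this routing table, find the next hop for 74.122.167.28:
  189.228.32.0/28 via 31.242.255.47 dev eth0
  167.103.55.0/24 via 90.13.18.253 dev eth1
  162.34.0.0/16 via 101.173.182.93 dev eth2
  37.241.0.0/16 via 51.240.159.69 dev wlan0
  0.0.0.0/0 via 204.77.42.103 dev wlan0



Longest prefix match for 74.122.167.28:
  /28 189.228.32.0: no
  /24 167.103.55.0: no
  /16 162.34.0.0: no
  /16 37.241.0.0: no
  /0 0.0.0.0: MATCH
Selected: next-hop 204.77.42.103 via wlan0 (matched /0)


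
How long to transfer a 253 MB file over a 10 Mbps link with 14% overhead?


Effective throughput = 10 * (1 - 14/100) = 8.6 Mbps
File size in Mb = 253 * 8 = 2024 Mb
Time = 2024 / 8.6
Time = 235.3488 seconds


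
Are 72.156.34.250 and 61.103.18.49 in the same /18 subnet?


Mask: 255.255.192.0
72.156.34.250 AND mask = 72.156.0.0
61.103.18.49 AND mask = 61.103.0.0
No, different subnets (72.156.0.0 vs 61.103.0.0)


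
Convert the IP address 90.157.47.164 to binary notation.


90 = 01011010
157 = 10011101
47 = 00101111
164 = 10100100
Binary: 01011010.10011101.00101111.10100100


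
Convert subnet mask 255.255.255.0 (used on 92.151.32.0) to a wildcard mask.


Subnet mask: 255.255.255.0
Wildcard = 255.255.255.255 - subnet mask
255 - 255 = 0
255 - 255 = 0
255 - 255 = 0
255 - 0 = 255
Wildcard: 0.0.0.255


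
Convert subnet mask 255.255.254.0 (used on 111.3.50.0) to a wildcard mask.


Subnet mask: 255.255.254.0
Wildcard = 255.255.255.255 - subnet mask
255 - 255 = 0
255 - 255 = 0
255 - 254 = 1
255 - 0 = 255
Wildcard: 0.0.1.255


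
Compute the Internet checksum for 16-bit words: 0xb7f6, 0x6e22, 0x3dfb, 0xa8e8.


Sum all words (with carry folding):
+ 0xb7f6 = 0xb7f6
+ 0x6e22 = 0x2619
+ 0x3dfb = 0x6414
+ 0xa8e8 = 0x0cfd
One's complement: ~0x0cfd
Checksum = 0xf302


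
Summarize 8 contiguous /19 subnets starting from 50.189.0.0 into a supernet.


Original prefix: /19
Number of subnets: 8 = 2^3
New prefix = 19 - 3 = 16
Supernet: 50.189.0.0/16


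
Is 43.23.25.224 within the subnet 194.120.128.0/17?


Subnet network: 194.120.128.0
Test IP AND mask: 43.23.0.0
No, 43.23.25.224 is not in 194.120.128.0/17


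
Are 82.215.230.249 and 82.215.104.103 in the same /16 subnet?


Mask: 255.255.0.0
82.215.230.249 AND mask = 82.215.0.0
82.215.104.103 AND mask = 82.215.0.0
Yes, same subnet (82.215.0.0)


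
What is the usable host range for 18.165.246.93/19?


Network: 18.165.224.0
Broadcast: 18.165.255.255
First usable = network + 1
Last usable = broadcast - 1
Range: 18.165.224.1 to 18.165.255.254


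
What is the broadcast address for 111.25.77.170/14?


Network: 111.24.0.0/14
Host bits = 18
Set all host bits to 1:
Broadcast: 111.27.255.255


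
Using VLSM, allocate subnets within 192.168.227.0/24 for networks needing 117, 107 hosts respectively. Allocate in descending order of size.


117 hosts -> /25 (126 usable): 192.168.227.0/25
107 hosts -> /25 (126 usable): 192.168.227.128/25
Allocation: 192.168.227.0/25 (117 hosts, 126 usable); 192.168.227.128/25 (107 hosts, 126 usable)


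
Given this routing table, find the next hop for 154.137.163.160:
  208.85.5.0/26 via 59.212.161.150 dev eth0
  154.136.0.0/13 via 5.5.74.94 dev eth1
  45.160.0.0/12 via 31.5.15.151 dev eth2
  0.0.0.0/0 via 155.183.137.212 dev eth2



Longest prefix match for 154.137.163.160:
  /26 208.85.5.0: no
  /13 154.136.0.0: MATCH
  /12 45.160.0.0: no
  /0 0.0.0.0: MATCH
Selected: next-hop 5.5.74.94 via eth1 (matched /13)


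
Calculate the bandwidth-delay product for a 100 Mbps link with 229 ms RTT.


BDP = bandwidth * RTT
= 100 Mbps * 229 ms
= 100 * 1e6 * 229 / 1000 bits
= 22900000 bits
= 2862500 bytes
= 2795.4102 KB
BDP = 22900000 bits (2862500 bytes)


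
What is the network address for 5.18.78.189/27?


IP:   00000101.00010010.01001110.10111101
Mask: 11111111.11111111.11111111.11100000
AND operation:
Net:  00000101.00010010.01001110.10100000
Network: 5.18.78.160/27


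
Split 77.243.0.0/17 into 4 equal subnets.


New prefix = 17 + 2 = 19
Each subnet has 8192 addresses
  77.243.0.0/19
  77.243.32.0/19
  77.243.64.0/19
  77.243.96.0/19
Subnets: 77.243.0.0/19, 77.243.32.0/19, 77.243.64.0/19, 77.243.96.0/19


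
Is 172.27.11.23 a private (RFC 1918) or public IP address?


RFC 1918 private ranges:
  10.0.0.0/8 (10.0.0.0 - 10.255.255.255)
  172.16.0.0/12 (172.16.0.0 - 172.31.255.255)
  192.168.0.0/16 (192.168.0.0 - 192.168.255.255)
Private (in 172.16.0.0/12)


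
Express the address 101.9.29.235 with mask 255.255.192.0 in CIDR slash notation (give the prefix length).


Binary: 11111111.11111111.11000000.00000000
Count leading 1s
Prefix: /18


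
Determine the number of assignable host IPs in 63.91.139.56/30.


Host bits = 32 - 30 = 2
Total addresses = 2^2 = 4
Usable = total - 2 (network and broadcast)
Usable hosts: 2


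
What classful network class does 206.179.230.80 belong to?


First octet: 206
Binary: 11001110
110xxxxx -> Class C (192-223)
Class C, default mask 255.255.255.0 (/24)


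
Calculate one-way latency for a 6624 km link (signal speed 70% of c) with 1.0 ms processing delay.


Speed = 0.7 * 3e5 km/s = 210000 km/s
Propagation delay = 6624 / 210000 = 0.0315 s = 31.5429 ms
Processing delay = 1.0 ms
Total one-way latency = 32.5429 ms


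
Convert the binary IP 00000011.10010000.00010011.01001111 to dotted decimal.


00000011 = 3
10010000 = 144
00010011 = 19
01001111 = 79
IP: 3.144.19.79


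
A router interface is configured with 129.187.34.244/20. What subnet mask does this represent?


/20 means 20 network bits, 12 host bits
Binary: 11111111111111111111000000000000
Mask: 255.255.240.0


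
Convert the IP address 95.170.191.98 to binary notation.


95 = 01011111
170 = 10101010
191 = 10111111
98 = 01100010
Binary: 01011111.10101010.10111111.01100010


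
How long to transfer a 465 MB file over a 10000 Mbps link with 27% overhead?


Effective throughput = 10000 * (1 - 27/100) = 7300 Mbps
File size in Mb = 465 * 8 = 3720 Mb
Time = 3720 / 7300
Time = 0.5096 seconds


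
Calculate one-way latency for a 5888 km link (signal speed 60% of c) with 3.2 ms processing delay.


Speed = 0.6 * 3e5 km/s = 180000 km/s
Propagation delay = 5888 / 180000 = 0.0327 s = 32.7111 ms
Processing delay = 3.2 ms
Total one-way latency = 35.9111 ms


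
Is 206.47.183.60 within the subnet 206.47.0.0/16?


Subnet network: 206.47.0.0
Test IP AND mask: 206.47.0.0
Yes, 206.47.183.60 is in 206.47.0.0/16


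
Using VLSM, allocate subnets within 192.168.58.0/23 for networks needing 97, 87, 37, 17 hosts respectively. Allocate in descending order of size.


97 hosts -> /25 (126 usable): 192.168.58.0/25
87 hosts -> /25 (126 usable): 192.168.58.128/25
37 hosts -> /26 (62 usable): 192.168.59.0/26
17 hosts -> /27 (30 usable): 192.168.59.64/27
Allocation: 192.168.58.0/25 (97 hosts, 126 usable); 192.168.58.128/25 (87 hosts, 126 usable); 192.168.59.0/26 (37 hosts, 62 usable); 192.168.59.64/27 (17 hosts, 30 usable)


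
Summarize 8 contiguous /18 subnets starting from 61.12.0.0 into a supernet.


Original prefix: /18
Number of subnets: 8 = 2^3
New prefix = 18 - 3 = 15
Supernet: 61.12.0.0/15


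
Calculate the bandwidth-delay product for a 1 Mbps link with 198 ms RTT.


BDP = bandwidth * RTT
= 1 Mbps * 198 ms
= 1 * 1e6 * 198 / 1000 bits
= 198000 bits
= 24750 bytes
= 24.1699 KB
BDP = 198000 bits (24750 bytes)


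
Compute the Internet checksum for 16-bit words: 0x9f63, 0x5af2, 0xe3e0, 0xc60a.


Sum all words (with carry folding):
+ 0x9f63 = 0x9f63
+ 0x5af2 = 0xfa55
+ 0xe3e0 = 0xde36
+ 0xc60a = 0xa441
One's complement: ~0xa441
Checksum = 0x5bbe


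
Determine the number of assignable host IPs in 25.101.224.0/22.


Host bits = 32 - 22 = 10
Total addresses = 2^10 = 1024
Usable = total - 2 (network and broadcast)
Usable hosts: 1022


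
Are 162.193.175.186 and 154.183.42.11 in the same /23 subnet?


Mask: 255.255.254.0
162.193.175.186 AND mask = 162.193.174.0
154.183.42.11 AND mask = 154.183.42.0
No, different subnets (162.193.174.0 vs 154.183.42.0)


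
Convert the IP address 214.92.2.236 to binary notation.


214 = 11010110
92 = 01011100
2 = 00000010
236 = 11101100
Binary: 11010110.01011100.00000010.11101100


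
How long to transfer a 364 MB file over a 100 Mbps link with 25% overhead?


Effective throughput = 100 * (1 - 25/100) = 75 Mbps
File size in Mb = 364 * 8 = 2912 Mb
Time = 2912 / 75
Time = 38.8267 seconds


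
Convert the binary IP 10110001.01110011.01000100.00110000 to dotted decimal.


10110001 = 177
01110011 = 115
01000100 = 68
00110000 = 48
IP: 177.115.68.48


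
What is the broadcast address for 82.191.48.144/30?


Network: 82.191.48.144/30
Host bits = 2
Set all host bits to 1:
Broadcast: 82.191.48.147


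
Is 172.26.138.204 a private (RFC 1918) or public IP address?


RFC 1918 private ranges:
  10.0.0.0/8 (10.0.0.0 - 10.255.255.255)
  172.16.0.0/12 (172.16.0.0 - 172.31.255.255)
  192.168.0.0/16 (192.168.0.0 - 192.168.255.255)
Private (in 172.16.0.0/12)


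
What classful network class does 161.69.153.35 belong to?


First octet: 161
Binary: 10100001
10xxxxxx -> Class B (128-191)
Class B, default mask 255.255.0.0 (/16)


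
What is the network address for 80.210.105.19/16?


IP:   01010000.11010010.01101001.00010011
Mask: 11111111.11111111.00000000.00000000
AND operation:
Net:  01010000.11010010.00000000.00000000
Network: 80.210.0.0/16


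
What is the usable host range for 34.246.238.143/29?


Network: 34.246.238.136
Broadcast: 34.246.238.143
First usable = network + 1
Last usable = broadcast - 1
Range: 34.246.238.137 to 34.246.238.142


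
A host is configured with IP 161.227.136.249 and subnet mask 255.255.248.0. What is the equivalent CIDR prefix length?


Binary: 11111111.11111111.11111000.00000000
Count leading 1s
Prefix: /21


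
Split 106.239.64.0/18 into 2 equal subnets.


New prefix = 18 + 1 = 19
Each subnet has 8192 addresses
  106.239.64.0/19
  106.239.96.0/19
Subnets: 106.239.64.0/19, 106.239.96.0/19


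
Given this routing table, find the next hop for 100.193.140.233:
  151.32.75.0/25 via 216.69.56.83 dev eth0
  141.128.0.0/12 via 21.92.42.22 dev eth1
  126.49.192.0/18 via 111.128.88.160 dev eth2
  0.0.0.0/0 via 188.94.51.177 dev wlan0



Longest prefix match for 100.193.140.233:
  /25 151.32.75.0: no
  /12 141.128.0.0: no
  /18 126.49.192.0: no
  /0 0.0.0.0: MATCH
Selected: next-hop 188.94.51.177 via wlan0 (matched /0)


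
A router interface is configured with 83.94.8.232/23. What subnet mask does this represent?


/23 means 23 network bits, 9 host bits
Binary: 11111111111111111111111000000000
Mask: 255.255.254.0


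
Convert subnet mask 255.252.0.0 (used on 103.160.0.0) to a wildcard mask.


Subnet mask: 255.252.0.0
Wildcard = 255.255.255.255 - subnet mask
255 - 255 = 0
255 - 252 = 3
255 - 0 = 255
255 - 0 = 255
Wildcard: 0.3.255.255


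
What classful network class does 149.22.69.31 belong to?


First octet: 149
Binary: 10010101
10xxxxxx -> Class B (128-191)
Class B, default mask 255.255.0.0 (/16)


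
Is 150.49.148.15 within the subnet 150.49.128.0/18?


Subnet network: 150.49.128.0
Test IP AND mask: 150.49.128.0
Yes, 150.49.148.15 is in 150.49.128.0/18


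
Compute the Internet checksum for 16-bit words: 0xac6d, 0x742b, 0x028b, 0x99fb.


Sum all words (with carry folding):
+ 0xac6d = 0xac6d
+ 0x742b = 0x2099
+ 0x028b = 0x2324
+ 0x99fb = 0xbd1f
One's complement: ~0xbd1f
Checksum = 0x42e0


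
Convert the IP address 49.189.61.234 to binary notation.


49 = 00110001
189 = 10111101
61 = 00111101
234 = 11101010
Binary: 00110001.10111101.00111101.11101010


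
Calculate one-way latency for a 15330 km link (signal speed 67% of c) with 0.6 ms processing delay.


Speed = 0.67 * 3e5 km/s = 201000 km/s
Propagation delay = 15330 / 201000 = 0.0763 s = 76.2687 ms
Processing delay = 0.6 ms
Total one-way latency = 76.8687 ms


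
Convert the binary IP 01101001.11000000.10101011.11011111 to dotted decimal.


01101001 = 105
11000000 = 192
10101011 = 171
11011111 = 223
IP: 105.192.171.223


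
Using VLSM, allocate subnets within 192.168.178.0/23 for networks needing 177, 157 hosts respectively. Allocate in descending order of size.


177 hosts -> /24 (254 usable): 192.168.178.0/24
157 hosts -> /24 (254 usable): 192.168.179.0/24
Allocation: 192.168.178.0/24 (177 hosts, 254 usable); 192.168.179.0/24 (157 hosts, 254 usable)


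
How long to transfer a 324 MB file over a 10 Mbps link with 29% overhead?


Effective throughput = 10 * (1 - 29/100) = 7.1 Mbps
File size in Mb = 324 * 8 = 2592 Mb
Time = 2592 / 7.1
Time = 365.0704 seconds


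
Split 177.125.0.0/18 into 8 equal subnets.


New prefix = 18 + 3 = 21
Each subnet has 2048 addresses
  177.125.0.0/21
  177.125.8.0/21
  177.125.16.0/21
  177.125.24.0/21
  177.125.32.0/21
  177.125.40.0/21
  177.125.48.0/21
  177.125.56.0/21
Subnets: 177.125.0.0/21, 177.125.8.0/21, 177.125.16.0/21, 177.125.24.0/21, 177.125.32.0/21, 177.125.40.0/21, 177.125.48.0/21, 177.125.56.0/21


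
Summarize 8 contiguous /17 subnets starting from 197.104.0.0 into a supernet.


Original prefix: /17
Number of subnets: 8 = 2^3
New prefix = 17 - 3 = 14
Supernet: 197.104.0.0/14


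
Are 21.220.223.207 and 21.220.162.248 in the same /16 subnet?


Mask: 255.255.0.0
21.220.223.207 AND mask = 21.220.0.0
21.220.162.248 AND mask = 21.220.0.0
Yes, same subnet (21.220.0.0)


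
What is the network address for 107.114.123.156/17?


IP:   01101011.01110010.01111011.10011100
Mask: 11111111.11111111.10000000.00000000
AND operation:
Net:  01101011.01110010.00000000.00000000
Network: 107.114.0.0/17


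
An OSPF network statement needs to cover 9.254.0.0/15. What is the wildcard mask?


Subnet mask: 255.254.0.0
Wildcard = 255.255.255.255 - subnet mask
255 - 255 = 0
255 - 254 = 1
255 - 0 = 255
255 - 0 = 255
Wildcard: 0.1.255.255


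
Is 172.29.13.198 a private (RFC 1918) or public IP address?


RFC 1918 private ranges:
  10.0.0.0/8 (10.0.0.0 - 10.255.255.255)
  172.16.0.0/12 (172.16.0.0 - 172.31.255.255)
  192.168.0.0/16 (192.168.0.0 - 192.168.255.255)
Private (in 172.16.0.0/12)


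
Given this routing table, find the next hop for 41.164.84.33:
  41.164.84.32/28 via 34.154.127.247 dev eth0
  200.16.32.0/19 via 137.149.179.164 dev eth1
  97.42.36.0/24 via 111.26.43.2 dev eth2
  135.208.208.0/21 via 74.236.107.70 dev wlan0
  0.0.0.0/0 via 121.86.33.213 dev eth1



Longest prefix match for 41.164.84.33:
  /28 41.164.84.32: MATCH
  /19 200.16.32.0: no
  /24 97.42.36.0: no
  /21 135.208.208.0: no
  /0 0.0.0.0: MATCH
Selected: next-hop 34.154.127.247 via eth0 (matched /28)


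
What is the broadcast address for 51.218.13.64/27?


Network: 51.218.13.64/27
Host bits = 5
Set all host bits to 1:
Broadcast: 51.218.13.95


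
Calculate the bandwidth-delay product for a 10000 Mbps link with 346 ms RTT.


BDP = bandwidth * RTT
= 10000 Mbps * 346 ms
= 10000 * 1e6 * 346 / 1000 bits
= 3460000000 bits
= 432500000 bytes
= 422363.2812 KB
BDP = 3460000000 bits (432500000 bytes)


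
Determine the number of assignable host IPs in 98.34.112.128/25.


Host bits = 32 - 25 = 7
Total addresses = 2^7 = 128
Usable = total - 2 (network and broadcast)
Usable hosts: 126


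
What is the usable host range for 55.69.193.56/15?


Network: 55.68.0.0
Broadcast: 55.69.255.255
First usable = network + 1
Last usable = broadcast - 1
Range: 55.68.0.1 to 55.69.255.254


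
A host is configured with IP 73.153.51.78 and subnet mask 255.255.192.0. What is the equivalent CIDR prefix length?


Binary: 11111111.11111111.11000000.00000000
Count leading 1s
Prefix: /18


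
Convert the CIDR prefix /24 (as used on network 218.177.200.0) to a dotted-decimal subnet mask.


/24 means 24 network bits, 8 host bits
Binary: 11111111111111111111111100000000
Mask: 255.255.255.0


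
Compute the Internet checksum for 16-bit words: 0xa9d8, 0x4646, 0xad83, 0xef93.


Sum all words (with carry folding):
+ 0xa9d8 = 0xa9d8
+ 0x4646 = 0xf01e
+ 0xad83 = 0x9da2
+ 0xef93 = 0x8d36
One's complement: ~0x8d36
Checksum = 0x72c9


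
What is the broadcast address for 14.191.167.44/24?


Network: 14.191.167.0/24
Host bits = 8
Set all host bits to 1:
Broadcast: 14.191.167.255


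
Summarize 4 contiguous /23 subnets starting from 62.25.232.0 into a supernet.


Original prefix: /23
Number of subnets: 4 = 2^2
New prefix = 23 - 2 = 21
Supernet: 62.25.232.0/21


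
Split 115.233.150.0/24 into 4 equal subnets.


New prefix = 24 + 2 = 26
Each subnet has 64 addresses
  115.233.150.0/26
  115.233.150.64/26
  115.233.150.128/26
  115.233.150.192/26
Subnets: 115.233.150.0/26, 115.233.150.64/26, 115.233.150.128/26, 115.233.150.192/26


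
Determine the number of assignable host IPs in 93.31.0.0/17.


Host bits = 32 - 17 = 15
Total addresses = 2^15 = 32768
Usable = total - 2 (network and broadcast)
Usable hosts: 32766


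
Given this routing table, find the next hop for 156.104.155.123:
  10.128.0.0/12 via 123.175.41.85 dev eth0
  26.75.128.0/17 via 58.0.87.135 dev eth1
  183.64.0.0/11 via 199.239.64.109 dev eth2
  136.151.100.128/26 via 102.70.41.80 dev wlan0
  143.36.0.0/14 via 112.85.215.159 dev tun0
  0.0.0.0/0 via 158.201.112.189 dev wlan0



Longest prefix match for 156.104.155.123:
  /12 10.128.0.0: no
  /17 26.75.128.0: no
  /11 183.64.0.0: no
  /26 136.151.100.128: no
  /14 143.36.0.0: no
  /0 0.0.0.0: MATCH
Selected: next-hop 158.201.112.189 via wlan0 (matched /0)


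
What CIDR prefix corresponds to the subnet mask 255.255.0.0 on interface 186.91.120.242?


Binary: 11111111.11111111.00000000.00000000
Count leading 1s
Prefix: /16


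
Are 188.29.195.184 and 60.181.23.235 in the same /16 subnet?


Mask: 255.255.0.0
188.29.195.184 AND mask = 188.29.0.0
60.181.23.235 AND mask = 60.181.0.0
No, different subnets (188.29.0.0 vs 60.181.0.0)


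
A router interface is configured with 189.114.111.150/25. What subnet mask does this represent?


/25 means 25 network bits, 7 host bits
Binary: 11111111111111111111111110000000
Mask: 255.255.255.128


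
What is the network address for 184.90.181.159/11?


IP:   10111000.01011010.10110101.10011111
Mask: 11111111.11100000.00000000.00000000
AND operation:
Net:  10111000.01000000.00000000.00000000
Network: 184.64.0.0/11


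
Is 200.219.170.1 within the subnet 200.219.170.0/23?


Subnet network: 200.219.170.0
Test IP AND mask: 200.219.170.0
Yes, 200.219.170.1 is in 200.219.170.0/23


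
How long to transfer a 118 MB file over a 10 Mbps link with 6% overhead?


Effective throughput = 10 * (1 - 6/100) = 9.4 Mbps
File size in Mb = 118 * 8 = 944 Mb
Time = 944 / 9.4
Time = 100.4255 seconds


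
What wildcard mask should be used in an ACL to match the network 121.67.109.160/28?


Subnet mask: 255.255.255.240
Wildcard = 255.255.255.255 - subnet mask
255 - 255 = 0
255 - 255 = 0
255 - 255 = 0
255 - 240 = 15
Wildcard: 0.0.0.15


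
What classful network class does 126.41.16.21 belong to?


First octet: 126
Binary: 01111110
0xxxxxxx -> Class A (1-126)
Class A, default mask 255.0.0.0 (/8)


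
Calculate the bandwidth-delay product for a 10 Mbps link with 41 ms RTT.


BDP = bandwidth * RTT
= 10 Mbps * 41 ms
= 10 * 1e6 * 41 / 1000 bits
= 410000 bits
= 51250 bytes
= 50.0488 KB
BDP = 410000 bits (51250 bytes)


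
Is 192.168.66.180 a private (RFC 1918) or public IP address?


RFC 1918 private ranges:
  10.0.0.0/8 (10.0.0.0 - 10.255.255.255)
  172.16.0.0/12 (172.16.0.0 - 172.31.255.255)
  192.168.0.0/16 (192.168.0.0 - 192.168.255.255)
Private (in 192.168.0.0/16)


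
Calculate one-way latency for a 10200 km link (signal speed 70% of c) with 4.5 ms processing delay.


Speed = 0.7 * 3e5 km/s = 210000 km/s
Propagation delay = 10200 / 210000 = 0.0486 s = 48.5714 ms
Processing delay = 4.5 ms
Total one-way latency = 53.0714 ms


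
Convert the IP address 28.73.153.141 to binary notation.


28 = 00011100
73 = 01001001
153 = 10011001
141 = 10001101
Binary: 00011100.01001001.10011001.10001101


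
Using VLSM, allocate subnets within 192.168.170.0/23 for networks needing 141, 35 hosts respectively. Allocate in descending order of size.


141 hosts -> /24 (254 usable): 192.168.170.0/24
35 hosts -> /26 (62 usable): 192.168.171.0/26
Allocation: 192.168.170.0/24 (141 hosts, 254 usable); 192.168.171.0/26 (35 hosts, 62 usable)


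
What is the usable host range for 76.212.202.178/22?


Network: 76.212.200.0
Broadcast: 76.212.203.255
First usable = network + 1
Last usable = broadcast - 1
Range: 76.212.200.1 to 76.212.203.254


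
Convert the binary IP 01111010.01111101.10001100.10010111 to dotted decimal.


01111010 = 122
01111101 = 125
10001100 = 140
10010111 = 151
IP: 122.125.140.151


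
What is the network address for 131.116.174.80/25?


IP:   10000011.01110100.10101110.01010000
Mask: 11111111.11111111.11111111.10000000
AND operation:
Net:  10000011.01110100.10101110.00000000
Network: 131.116.174.0/25


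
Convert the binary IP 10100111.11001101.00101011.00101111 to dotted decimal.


10100111 = 167
11001101 = 205
00101011 = 43
00101111 = 47
IP: 167.205.43.47


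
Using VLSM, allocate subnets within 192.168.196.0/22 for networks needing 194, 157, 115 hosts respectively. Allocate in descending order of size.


194 hosts -> /24 (254 usable): 192.168.196.0/24
157 hosts -> /24 (254 usable): 192.168.197.0/24
115 hosts -> /25 (126 usable): 192.168.198.0/25
Allocation: 192.168.196.0/24 (194 hosts, 254 usable); 192.168.197.0/24 (157 hosts, 254 usable); 192.168.198.0/25 (115 hosts, 126 usable)


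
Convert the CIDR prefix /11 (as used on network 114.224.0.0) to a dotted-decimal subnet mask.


/11 means 11 network bits, 21 host bits
Binary: 11111111111000000000000000000000
Mask: 255.224.0.0


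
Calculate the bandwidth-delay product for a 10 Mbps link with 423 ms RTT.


BDP = bandwidth * RTT
= 10 Mbps * 423 ms
= 10 * 1e6 * 423 / 1000 bits
= 4230000 bits
= 528750 bytes
= 516.3574 KB
BDP = 4230000 bits (528750 bytes)


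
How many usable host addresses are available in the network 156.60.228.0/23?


Host bits = 32 - 23 = 9
Total addresses = 2^9 = 512
Usable = total - 2 (network and broadcast)
Usable hosts: 510


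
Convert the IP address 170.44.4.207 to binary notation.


170 = 10101010
44 = 00101100
4 = 00000100
207 = 11001111
Binary: 10101010.00101100.00000100.11001111


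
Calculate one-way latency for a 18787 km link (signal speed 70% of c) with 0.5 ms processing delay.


Speed = 0.7 * 3e5 km/s = 210000 km/s
Propagation delay = 18787 / 210000 = 0.0895 s = 89.4619 ms
Processing delay = 0.5 ms
Total one-way latency = 89.9619 ms


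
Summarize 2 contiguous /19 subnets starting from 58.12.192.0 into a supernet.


Original prefix: /19
Number of subnets: 2 = 2^1
New prefix = 19 - 1 = 18
Supernet: 58.12.192.0/18


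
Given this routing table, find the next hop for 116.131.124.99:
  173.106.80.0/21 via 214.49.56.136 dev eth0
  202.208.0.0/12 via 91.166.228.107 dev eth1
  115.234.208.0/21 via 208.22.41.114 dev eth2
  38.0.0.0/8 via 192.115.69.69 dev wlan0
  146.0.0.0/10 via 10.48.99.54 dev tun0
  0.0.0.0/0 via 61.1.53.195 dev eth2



Longest prefix match for 116.131.124.99:
  /21 173.106.80.0: no
  /12 202.208.0.0: no
  /21 115.234.208.0: no
  /8 38.0.0.0: no
  /10 146.0.0.0: no
  /0 0.0.0.0: MATCH
Selected: next-hop 61.1.53.195 via eth2 (matched /0)


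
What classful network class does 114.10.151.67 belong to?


First octet: 114
Binary: 01110010
0xxxxxxx -> Class A (1-126)
Class A, default mask 255.0.0.0 (/8)


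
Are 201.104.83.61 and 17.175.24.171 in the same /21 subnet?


Mask: 255.255.248.0
201.104.83.61 AND mask = 201.104.80.0
17.175.24.171 AND mask = 17.175.24.0
No, different subnets (201.104.80.0 vs 17.175.24.0)


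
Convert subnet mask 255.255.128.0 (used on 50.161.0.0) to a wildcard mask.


Subnet mask: 255.255.128.0
Wildcard = 255.255.255.255 - subnet mask
255 - 255 = 0
255 - 255 = 0
255 - 128 = 127
255 - 0 = 255
Wildcard: 0.0.127.255
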